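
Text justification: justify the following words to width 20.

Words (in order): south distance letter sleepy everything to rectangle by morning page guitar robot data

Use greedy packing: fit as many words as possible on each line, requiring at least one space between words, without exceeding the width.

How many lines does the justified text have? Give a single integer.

Line 1: ['south', 'distance'] (min_width=14, slack=6)
Line 2: ['letter', 'sleepy'] (min_width=13, slack=7)
Line 3: ['everything', 'to'] (min_width=13, slack=7)
Line 4: ['rectangle', 'by', 'morning'] (min_width=20, slack=0)
Line 5: ['page', 'guitar', 'robot'] (min_width=17, slack=3)
Line 6: ['data'] (min_width=4, slack=16)
Total lines: 6

Answer: 6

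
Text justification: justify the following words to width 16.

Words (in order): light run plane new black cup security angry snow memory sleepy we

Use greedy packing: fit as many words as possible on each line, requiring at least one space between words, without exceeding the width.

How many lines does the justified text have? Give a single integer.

Answer: 5

Derivation:
Line 1: ['light', 'run', 'plane'] (min_width=15, slack=1)
Line 2: ['new', 'black', 'cup'] (min_width=13, slack=3)
Line 3: ['security', 'angry'] (min_width=14, slack=2)
Line 4: ['snow', 'memory'] (min_width=11, slack=5)
Line 5: ['sleepy', 'we'] (min_width=9, slack=7)
Total lines: 5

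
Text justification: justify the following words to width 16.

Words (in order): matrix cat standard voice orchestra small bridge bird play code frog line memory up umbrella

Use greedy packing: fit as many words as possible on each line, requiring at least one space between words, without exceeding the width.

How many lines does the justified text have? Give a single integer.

Line 1: ['matrix', 'cat'] (min_width=10, slack=6)
Line 2: ['standard', 'voice'] (min_width=14, slack=2)
Line 3: ['orchestra', 'small'] (min_width=15, slack=1)
Line 4: ['bridge', 'bird', 'play'] (min_width=16, slack=0)
Line 5: ['code', 'frog', 'line'] (min_width=14, slack=2)
Line 6: ['memory', 'up'] (min_width=9, slack=7)
Line 7: ['umbrella'] (min_width=8, slack=8)
Total lines: 7

Answer: 7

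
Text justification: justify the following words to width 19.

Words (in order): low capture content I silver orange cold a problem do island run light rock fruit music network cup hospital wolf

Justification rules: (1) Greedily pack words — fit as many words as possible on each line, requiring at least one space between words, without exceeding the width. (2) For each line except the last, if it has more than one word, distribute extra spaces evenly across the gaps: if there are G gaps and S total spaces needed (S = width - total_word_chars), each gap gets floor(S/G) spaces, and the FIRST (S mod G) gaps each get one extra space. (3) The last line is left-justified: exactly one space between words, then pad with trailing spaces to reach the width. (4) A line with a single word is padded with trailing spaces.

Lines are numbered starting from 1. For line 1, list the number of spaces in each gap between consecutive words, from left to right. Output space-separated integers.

Answer: 1 1

Derivation:
Line 1: ['low', 'capture', 'content'] (min_width=19, slack=0)
Line 2: ['I', 'silver', 'orange'] (min_width=15, slack=4)
Line 3: ['cold', 'a', 'problem', 'do'] (min_width=17, slack=2)
Line 4: ['island', 'run', 'light'] (min_width=16, slack=3)
Line 5: ['rock', 'fruit', 'music'] (min_width=16, slack=3)
Line 6: ['network', 'cup'] (min_width=11, slack=8)
Line 7: ['hospital', 'wolf'] (min_width=13, slack=6)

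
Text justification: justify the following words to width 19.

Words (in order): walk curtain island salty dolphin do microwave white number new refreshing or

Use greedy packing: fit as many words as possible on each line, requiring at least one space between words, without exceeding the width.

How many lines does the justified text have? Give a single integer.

Answer: 5

Derivation:
Line 1: ['walk', 'curtain', 'island'] (min_width=19, slack=0)
Line 2: ['salty', 'dolphin', 'do'] (min_width=16, slack=3)
Line 3: ['microwave', 'white'] (min_width=15, slack=4)
Line 4: ['number', 'new'] (min_width=10, slack=9)
Line 5: ['refreshing', 'or'] (min_width=13, slack=6)
Total lines: 5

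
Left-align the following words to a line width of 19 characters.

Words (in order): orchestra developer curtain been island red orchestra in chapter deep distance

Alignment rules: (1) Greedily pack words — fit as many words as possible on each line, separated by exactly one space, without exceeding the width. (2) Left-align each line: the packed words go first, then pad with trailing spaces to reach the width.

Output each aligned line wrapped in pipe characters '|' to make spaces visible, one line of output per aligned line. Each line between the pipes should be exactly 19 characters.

Line 1: ['orchestra', 'developer'] (min_width=19, slack=0)
Line 2: ['curtain', 'been', 'island'] (min_width=19, slack=0)
Line 3: ['red', 'orchestra', 'in'] (min_width=16, slack=3)
Line 4: ['chapter', 'deep'] (min_width=12, slack=7)
Line 5: ['distance'] (min_width=8, slack=11)

Answer: |orchestra developer|
|curtain been island|
|red orchestra in   |
|chapter deep       |
|distance           |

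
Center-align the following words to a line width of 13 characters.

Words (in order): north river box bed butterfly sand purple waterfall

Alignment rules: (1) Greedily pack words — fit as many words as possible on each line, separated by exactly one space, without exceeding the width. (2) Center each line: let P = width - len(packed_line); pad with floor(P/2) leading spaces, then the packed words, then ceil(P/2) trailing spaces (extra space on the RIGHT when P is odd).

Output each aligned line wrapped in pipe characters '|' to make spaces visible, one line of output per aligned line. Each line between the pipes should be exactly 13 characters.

Line 1: ['north', 'river'] (min_width=11, slack=2)
Line 2: ['box', 'bed'] (min_width=7, slack=6)
Line 3: ['butterfly'] (min_width=9, slack=4)
Line 4: ['sand', 'purple'] (min_width=11, slack=2)
Line 5: ['waterfall'] (min_width=9, slack=4)

Answer: | north river |
|   box bed   |
|  butterfly  |
| sand purple |
|  waterfall  |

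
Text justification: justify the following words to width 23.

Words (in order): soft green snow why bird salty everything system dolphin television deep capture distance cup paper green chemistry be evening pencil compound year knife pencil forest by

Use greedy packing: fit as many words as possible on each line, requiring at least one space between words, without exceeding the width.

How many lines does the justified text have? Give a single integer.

Answer: 9

Derivation:
Line 1: ['soft', 'green', 'snow', 'why'] (min_width=19, slack=4)
Line 2: ['bird', 'salty', 'everything'] (min_width=21, slack=2)
Line 3: ['system', 'dolphin'] (min_width=14, slack=9)
Line 4: ['television', 'deep', 'capture'] (min_width=23, slack=0)
Line 5: ['distance', 'cup', 'paper'] (min_width=18, slack=5)
Line 6: ['green', 'chemistry', 'be'] (min_width=18, slack=5)
Line 7: ['evening', 'pencil', 'compound'] (min_width=23, slack=0)
Line 8: ['year', 'knife', 'pencil'] (min_width=17, slack=6)
Line 9: ['forest', 'by'] (min_width=9, slack=14)
Total lines: 9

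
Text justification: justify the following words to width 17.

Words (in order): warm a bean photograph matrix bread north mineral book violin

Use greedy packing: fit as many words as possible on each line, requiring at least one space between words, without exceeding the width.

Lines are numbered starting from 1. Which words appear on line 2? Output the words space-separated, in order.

Answer: photograph matrix

Derivation:
Line 1: ['warm', 'a', 'bean'] (min_width=11, slack=6)
Line 2: ['photograph', 'matrix'] (min_width=17, slack=0)
Line 3: ['bread', 'north'] (min_width=11, slack=6)
Line 4: ['mineral', 'book'] (min_width=12, slack=5)
Line 5: ['violin'] (min_width=6, slack=11)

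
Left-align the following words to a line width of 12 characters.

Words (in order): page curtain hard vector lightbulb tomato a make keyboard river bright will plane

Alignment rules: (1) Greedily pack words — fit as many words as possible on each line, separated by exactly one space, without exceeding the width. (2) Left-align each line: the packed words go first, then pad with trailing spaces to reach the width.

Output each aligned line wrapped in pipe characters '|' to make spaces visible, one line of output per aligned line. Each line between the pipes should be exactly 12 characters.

Answer: |page curtain|
|hard vector |
|lightbulb   |
|tomato a    |
|make        |
|keyboard    |
|river bright|
|will plane  |

Derivation:
Line 1: ['page', 'curtain'] (min_width=12, slack=0)
Line 2: ['hard', 'vector'] (min_width=11, slack=1)
Line 3: ['lightbulb'] (min_width=9, slack=3)
Line 4: ['tomato', 'a'] (min_width=8, slack=4)
Line 5: ['make'] (min_width=4, slack=8)
Line 6: ['keyboard'] (min_width=8, slack=4)
Line 7: ['river', 'bright'] (min_width=12, slack=0)
Line 8: ['will', 'plane'] (min_width=10, slack=2)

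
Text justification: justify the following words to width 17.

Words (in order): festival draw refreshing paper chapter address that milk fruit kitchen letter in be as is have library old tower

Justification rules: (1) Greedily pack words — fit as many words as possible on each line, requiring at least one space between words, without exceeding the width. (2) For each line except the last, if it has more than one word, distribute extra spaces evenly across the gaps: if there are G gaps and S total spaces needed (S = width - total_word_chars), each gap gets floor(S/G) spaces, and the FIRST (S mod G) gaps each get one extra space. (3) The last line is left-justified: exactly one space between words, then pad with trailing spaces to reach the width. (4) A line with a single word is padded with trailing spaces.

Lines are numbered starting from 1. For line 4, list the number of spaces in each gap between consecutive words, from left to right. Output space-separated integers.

Line 1: ['festival', 'draw'] (min_width=13, slack=4)
Line 2: ['refreshing', 'paper'] (min_width=16, slack=1)
Line 3: ['chapter', 'address'] (min_width=15, slack=2)
Line 4: ['that', 'milk', 'fruit'] (min_width=15, slack=2)
Line 5: ['kitchen', 'letter', 'in'] (min_width=17, slack=0)
Line 6: ['be', 'as', 'is', 'have'] (min_width=13, slack=4)
Line 7: ['library', 'old', 'tower'] (min_width=17, slack=0)

Answer: 2 2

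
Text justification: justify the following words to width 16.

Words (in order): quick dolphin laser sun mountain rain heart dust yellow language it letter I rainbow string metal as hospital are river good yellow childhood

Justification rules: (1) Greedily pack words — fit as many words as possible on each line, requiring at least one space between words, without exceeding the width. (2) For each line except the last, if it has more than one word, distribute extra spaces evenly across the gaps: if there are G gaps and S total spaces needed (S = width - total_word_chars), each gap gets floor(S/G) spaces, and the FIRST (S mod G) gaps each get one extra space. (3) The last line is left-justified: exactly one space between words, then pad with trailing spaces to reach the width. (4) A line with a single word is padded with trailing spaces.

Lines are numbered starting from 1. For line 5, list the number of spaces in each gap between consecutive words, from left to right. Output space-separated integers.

Line 1: ['quick', 'dolphin'] (min_width=13, slack=3)
Line 2: ['laser', 'sun'] (min_width=9, slack=7)
Line 3: ['mountain', 'rain'] (min_width=13, slack=3)
Line 4: ['heart', 'dust'] (min_width=10, slack=6)
Line 5: ['yellow', 'language'] (min_width=15, slack=1)
Line 6: ['it', 'letter', 'I'] (min_width=11, slack=5)
Line 7: ['rainbow', 'string'] (min_width=14, slack=2)
Line 8: ['metal', 'as'] (min_width=8, slack=8)
Line 9: ['hospital', 'are'] (min_width=12, slack=4)
Line 10: ['river', 'good'] (min_width=10, slack=6)
Line 11: ['yellow', 'childhood'] (min_width=16, slack=0)

Answer: 2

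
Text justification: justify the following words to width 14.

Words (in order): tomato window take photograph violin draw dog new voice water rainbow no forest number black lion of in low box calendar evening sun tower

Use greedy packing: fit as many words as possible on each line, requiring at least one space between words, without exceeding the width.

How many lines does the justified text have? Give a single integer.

Line 1: ['tomato', 'window'] (min_width=13, slack=1)
Line 2: ['take'] (min_width=4, slack=10)
Line 3: ['photograph'] (min_width=10, slack=4)
Line 4: ['violin', 'draw'] (min_width=11, slack=3)
Line 5: ['dog', 'new', 'voice'] (min_width=13, slack=1)
Line 6: ['water', 'rainbow'] (min_width=13, slack=1)
Line 7: ['no', 'forest'] (min_width=9, slack=5)
Line 8: ['number', 'black'] (min_width=12, slack=2)
Line 9: ['lion', 'of', 'in', 'low'] (min_width=14, slack=0)
Line 10: ['box', 'calendar'] (min_width=12, slack=2)
Line 11: ['evening', 'sun'] (min_width=11, slack=3)
Line 12: ['tower'] (min_width=5, slack=9)
Total lines: 12

Answer: 12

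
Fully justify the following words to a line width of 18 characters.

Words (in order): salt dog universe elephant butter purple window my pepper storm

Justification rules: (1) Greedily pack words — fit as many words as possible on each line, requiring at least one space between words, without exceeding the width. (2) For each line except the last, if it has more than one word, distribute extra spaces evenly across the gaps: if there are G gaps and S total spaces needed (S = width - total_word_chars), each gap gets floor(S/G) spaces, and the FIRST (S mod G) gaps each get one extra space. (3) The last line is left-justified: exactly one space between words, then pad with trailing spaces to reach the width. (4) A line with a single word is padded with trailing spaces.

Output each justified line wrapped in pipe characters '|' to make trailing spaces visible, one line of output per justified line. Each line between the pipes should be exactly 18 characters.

Line 1: ['salt', 'dog', 'universe'] (min_width=17, slack=1)
Line 2: ['elephant', 'butter'] (min_width=15, slack=3)
Line 3: ['purple', 'window', 'my'] (min_width=16, slack=2)
Line 4: ['pepper', 'storm'] (min_width=12, slack=6)

Answer: |salt  dog universe|
|elephant    butter|
|purple  window  my|
|pepper storm      |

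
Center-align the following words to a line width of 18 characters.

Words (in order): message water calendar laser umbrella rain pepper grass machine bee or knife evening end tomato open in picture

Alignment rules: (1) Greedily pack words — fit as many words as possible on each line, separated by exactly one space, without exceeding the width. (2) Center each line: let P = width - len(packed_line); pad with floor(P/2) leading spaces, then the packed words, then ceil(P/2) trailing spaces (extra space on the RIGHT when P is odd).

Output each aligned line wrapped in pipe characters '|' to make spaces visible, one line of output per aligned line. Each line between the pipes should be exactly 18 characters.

Answer: |  message water   |
|  calendar laser  |
|  umbrella rain   |
|   pepper grass   |
|  machine bee or  |
|knife evening end |
|  tomato open in  |
|     picture      |

Derivation:
Line 1: ['message', 'water'] (min_width=13, slack=5)
Line 2: ['calendar', 'laser'] (min_width=14, slack=4)
Line 3: ['umbrella', 'rain'] (min_width=13, slack=5)
Line 4: ['pepper', 'grass'] (min_width=12, slack=6)
Line 5: ['machine', 'bee', 'or'] (min_width=14, slack=4)
Line 6: ['knife', 'evening', 'end'] (min_width=17, slack=1)
Line 7: ['tomato', 'open', 'in'] (min_width=14, slack=4)
Line 8: ['picture'] (min_width=7, slack=11)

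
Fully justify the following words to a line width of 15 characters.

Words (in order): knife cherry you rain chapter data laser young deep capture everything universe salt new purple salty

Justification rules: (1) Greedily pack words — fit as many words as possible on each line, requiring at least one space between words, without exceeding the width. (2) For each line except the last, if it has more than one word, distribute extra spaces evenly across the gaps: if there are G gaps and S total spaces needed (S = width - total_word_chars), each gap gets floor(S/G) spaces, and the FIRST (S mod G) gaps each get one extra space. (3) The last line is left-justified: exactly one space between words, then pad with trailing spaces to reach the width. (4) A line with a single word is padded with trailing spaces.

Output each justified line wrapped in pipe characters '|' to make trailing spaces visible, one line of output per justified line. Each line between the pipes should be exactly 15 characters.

Answer: |knife    cherry|
|you        rain|
|chapter    data|
|laser     young|
|deep    capture|
|everything     |
|universe   salt|
|new      purple|
|salty          |

Derivation:
Line 1: ['knife', 'cherry'] (min_width=12, slack=3)
Line 2: ['you', 'rain'] (min_width=8, slack=7)
Line 3: ['chapter', 'data'] (min_width=12, slack=3)
Line 4: ['laser', 'young'] (min_width=11, slack=4)
Line 5: ['deep', 'capture'] (min_width=12, slack=3)
Line 6: ['everything'] (min_width=10, slack=5)
Line 7: ['universe', 'salt'] (min_width=13, slack=2)
Line 8: ['new', 'purple'] (min_width=10, slack=5)
Line 9: ['salty'] (min_width=5, slack=10)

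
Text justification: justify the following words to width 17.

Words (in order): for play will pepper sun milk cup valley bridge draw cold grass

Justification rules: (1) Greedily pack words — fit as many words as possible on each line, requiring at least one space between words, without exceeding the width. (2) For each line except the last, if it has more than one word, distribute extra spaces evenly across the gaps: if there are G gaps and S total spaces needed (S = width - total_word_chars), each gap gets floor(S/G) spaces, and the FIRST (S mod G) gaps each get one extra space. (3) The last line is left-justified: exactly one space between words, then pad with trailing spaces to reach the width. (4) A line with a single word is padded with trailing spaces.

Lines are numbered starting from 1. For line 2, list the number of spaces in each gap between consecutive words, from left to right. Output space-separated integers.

Answer: 2 2

Derivation:
Line 1: ['for', 'play', 'will'] (min_width=13, slack=4)
Line 2: ['pepper', 'sun', 'milk'] (min_width=15, slack=2)
Line 3: ['cup', 'valley', 'bridge'] (min_width=17, slack=0)
Line 4: ['draw', 'cold', 'grass'] (min_width=15, slack=2)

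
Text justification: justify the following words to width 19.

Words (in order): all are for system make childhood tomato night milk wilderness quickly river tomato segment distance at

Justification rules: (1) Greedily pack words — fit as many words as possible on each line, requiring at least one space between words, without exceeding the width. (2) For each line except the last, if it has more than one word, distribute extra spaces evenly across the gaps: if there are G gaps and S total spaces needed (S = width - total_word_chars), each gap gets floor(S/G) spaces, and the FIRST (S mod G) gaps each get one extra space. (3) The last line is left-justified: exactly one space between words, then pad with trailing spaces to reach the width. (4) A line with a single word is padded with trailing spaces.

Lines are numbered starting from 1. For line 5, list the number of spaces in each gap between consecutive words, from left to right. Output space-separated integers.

Line 1: ['all', 'are', 'for', 'system'] (min_width=18, slack=1)
Line 2: ['make', 'childhood'] (min_width=14, slack=5)
Line 3: ['tomato', 'night', 'milk'] (min_width=17, slack=2)
Line 4: ['wilderness', 'quickly'] (min_width=18, slack=1)
Line 5: ['river', 'tomato'] (min_width=12, slack=7)
Line 6: ['segment', 'distance', 'at'] (min_width=19, slack=0)

Answer: 8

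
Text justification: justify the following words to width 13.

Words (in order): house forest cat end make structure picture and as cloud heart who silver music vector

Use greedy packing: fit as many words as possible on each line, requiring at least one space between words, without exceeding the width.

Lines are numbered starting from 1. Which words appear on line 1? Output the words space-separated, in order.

Answer: house forest

Derivation:
Line 1: ['house', 'forest'] (min_width=12, slack=1)
Line 2: ['cat', 'end', 'make'] (min_width=12, slack=1)
Line 3: ['structure'] (min_width=9, slack=4)
Line 4: ['picture', 'and'] (min_width=11, slack=2)
Line 5: ['as', 'cloud'] (min_width=8, slack=5)
Line 6: ['heart', 'who'] (min_width=9, slack=4)
Line 7: ['silver', 'music'] (min_width=12, slack=1)
Line 8: ['vector'] (min_width=6, slack=7)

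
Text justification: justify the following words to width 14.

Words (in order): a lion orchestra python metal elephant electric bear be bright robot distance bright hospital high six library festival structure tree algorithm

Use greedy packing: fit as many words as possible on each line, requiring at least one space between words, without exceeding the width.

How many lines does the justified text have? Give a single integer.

Answer: 13

Derivation:
Line 1: ['a', 'lion'] (min_width=6, slack=8)
Line 2: ['orchestra'] (min_width=9, slack=5)
Line 3: ['python', 'metal'] (min_width=12, slack=2)
Line 4: ['elephant'] (min_width=8, slack=6)
Line 5: ['electric', 'bear'] (min_width=13, slack=1)
Line 6: ['be', 'bright'] (min_width=9, slack=5)
Line 7: ['robot', 'distance'] (min_width=14, slack=0)
Line 8: ['bright'] (min_width=6, slack=8)
Line 9: ['hospital', 'high'] (min_width=13, slack=1)
Line 10: ['six', 'library'] (min_width=11, slack=3)
Line 11: ['festival'] (min_width=8, slack=6)
Line 12: ['structure', 'tree'] (min_width=14, slack=0)
Line 13: ['algorithm'] (min_width=9, slack=5)
Total lines: 13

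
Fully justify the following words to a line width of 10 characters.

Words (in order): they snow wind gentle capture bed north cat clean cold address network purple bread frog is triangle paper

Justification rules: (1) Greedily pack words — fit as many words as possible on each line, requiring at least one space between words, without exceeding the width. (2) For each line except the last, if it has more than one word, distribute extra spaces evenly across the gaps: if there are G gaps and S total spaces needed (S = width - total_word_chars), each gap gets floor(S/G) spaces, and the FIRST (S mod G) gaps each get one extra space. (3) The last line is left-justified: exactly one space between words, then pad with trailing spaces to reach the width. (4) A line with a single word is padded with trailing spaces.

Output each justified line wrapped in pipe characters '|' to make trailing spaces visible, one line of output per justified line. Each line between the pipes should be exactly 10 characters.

Answer: |they  snow|
|wind      |
|gentle    |
|capture   |
|bed  north|
|cat  clean|
|cold      |
|address   |
|network   |
|purple    |
|bread frog|
|is        |
|triangle  |
|paper     |

Derivation:
Line 1: ['they', 'snow'] (min_width=9, slack=1)
Line 2: ['wind'] (min_width=4, slack=6)
Line 3: ['gentle'] (min_width=6, slack=4)
Line 4: ['capture'] (min_width=7, slack=3)
Line 5: ['bed', 'north'] (min_width=9, slack=1)
Line 6: ['cat', 'clean'] (min_width=9, slack=1)
Line 7: ['cold'] (min_width=4, slack=6)
Line 8: ['address'] (min_width=7, slack=3)
Line 9: ['network'] (min_width=7, slack=3)
Line 10: ['purple'] (min_width=6, slack=4)
Line 11: ['bread', 'frog'] (min_width=10, slack=0)
Line 12: ['is'] (min_width=2, slack=8)
Line 13: ['triangle'] (min_width=8, slack=2)
Line 14: ['paper'] (min_width=5, slack=5)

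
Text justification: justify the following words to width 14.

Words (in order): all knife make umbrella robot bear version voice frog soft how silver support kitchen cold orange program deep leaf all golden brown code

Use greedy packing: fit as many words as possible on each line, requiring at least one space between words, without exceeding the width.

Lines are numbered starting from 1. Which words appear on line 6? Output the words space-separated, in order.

Line 1: ['all', 'knife', 'make'] (min_width=14, slack=0)
Line 2: ['umbrella', 'robot'] (min_width=14, slack=0)
Line 3: ['bear', 'version'] (min_width=12, slack=2)
Line 4: ['voice', 'frog'] (min_width=10, slack=4)
Line 5: ['soft', 'how'] (min_width=8, slack=6)
Line 6: ['silver', 'support'] (min_width=14, slack=0)
Line 7: ['kitchen', 'cold'] (min_width=12, slack=2)
Line 8: ['orange', 'program'] (min_width=14, slack=0)
Line 9: ['deep', 'leaf', 'all'] (min_width=13, slack=1)
Line 10: ['golden', 'brown'] (min_width=12, slack=2)
Line 11: ['code'] (min_width=4, slack=10)

Answer: silver support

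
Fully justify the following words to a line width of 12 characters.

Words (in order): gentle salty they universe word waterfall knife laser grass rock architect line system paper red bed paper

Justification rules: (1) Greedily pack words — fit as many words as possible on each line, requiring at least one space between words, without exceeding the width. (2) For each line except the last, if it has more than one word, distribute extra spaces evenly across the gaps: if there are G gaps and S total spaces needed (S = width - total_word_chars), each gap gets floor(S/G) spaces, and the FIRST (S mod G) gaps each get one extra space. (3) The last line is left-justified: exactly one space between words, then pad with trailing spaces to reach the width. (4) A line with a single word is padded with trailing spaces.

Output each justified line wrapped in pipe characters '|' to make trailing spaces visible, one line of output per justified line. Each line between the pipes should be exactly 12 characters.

Answer: |gentle salty|
|they        |
|universe    |
|word        |
|waterfall   |
|knife  laser|
|grass   rock|
|architect   |
|line  system|
|paper    red|
|bed paper   |

Derivation:
Line 1: ['gentle', 'salty'] (min_width=12, slack=0)
Line 2: ['they'] (min_width=4, slack=8)
Line 3: ['universe'] (min_width=8, slack=4)
Line 4: ['word'] (min_width=4, slack=8)
Line 5: ['waterfall'] (min_width=9, slack=3)
Line 6: ['knife', 'laser'] (min_width=11, slack=1)
Line 7: ['grass', 'rock'] (min_width=10, slack=2)
Line 8: ['architect'] (min_width=9, slack=3)
Line 9: ['line', 'system'] (min_width=11, slack=1)
Line 10: ['paper', 'red'] (min_width=9, slack=3)
Line 11: ['bed', 'paper'] (min_width=9, slack=3)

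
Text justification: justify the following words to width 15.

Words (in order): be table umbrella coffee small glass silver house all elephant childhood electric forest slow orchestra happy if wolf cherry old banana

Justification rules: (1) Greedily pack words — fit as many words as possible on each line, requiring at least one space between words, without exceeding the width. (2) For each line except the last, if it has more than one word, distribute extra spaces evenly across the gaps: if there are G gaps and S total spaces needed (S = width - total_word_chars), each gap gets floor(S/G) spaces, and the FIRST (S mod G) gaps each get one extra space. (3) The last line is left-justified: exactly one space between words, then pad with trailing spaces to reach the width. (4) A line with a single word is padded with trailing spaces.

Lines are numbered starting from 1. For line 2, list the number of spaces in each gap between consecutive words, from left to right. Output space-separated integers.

Answer: 1

Derivation:
Line 1: ['be', 'table'] (min_width=8, slack=7)
Line 2: ['umbrella', 'coffee'] (min_width=15, slack=0)
Line 3: ['small', 'glass'] (min_width=11, slack=4)
Line 4: ['silver', 'house'] (min_width=12, slack=3)
Line 5: ['all', 'elephant'] (min_width=12, slack=3)
Line 6: ['childhood'] (min_width=9, slack=6)
Line 7: ['electric', 'forest'] (min_width=15, slack=0)
Line 8: ['slow', 'orchestra'] (min_width=14, slack=1)
Line 9: ['happy', 'if', 'wolf'] (min_width=13, slack=2)
Line 10: ['cherry', 'old'] (min_width=10, slack=5)
Line 11: ['banana'] (min_width=6, slack=9)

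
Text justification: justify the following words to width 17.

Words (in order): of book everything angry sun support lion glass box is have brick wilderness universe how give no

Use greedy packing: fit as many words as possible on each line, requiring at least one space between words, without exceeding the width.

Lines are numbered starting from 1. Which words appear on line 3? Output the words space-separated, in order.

Answer: sun support lion

Derivation:
Line 1: ['of', 'book'] (min_width=7, slack=10)
Line 2: ['everything', 'angry'] (min_width=16, slack=1)
Line 3: ['sun', 'support', 'lion'] (min_width=16, slack=1)
Line 4: ['glass', 'box', 'is', 'have'] (min_width=17, slack=0)
Line 5: ['brick', 'wilderness'] (min_width=16, slack=1)
Line 6: ['universe', 'how', 'give'] (min_width=17, slack=0)
Line 7: ['no'] (min_width=2, slack=15)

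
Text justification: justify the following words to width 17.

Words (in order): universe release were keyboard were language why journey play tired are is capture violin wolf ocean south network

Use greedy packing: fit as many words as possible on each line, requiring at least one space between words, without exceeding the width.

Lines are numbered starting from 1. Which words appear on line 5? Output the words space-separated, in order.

Answer: tired are is

Derivation:
Line 1: ['universe', 'release'] (min_width=16, slack=1)
Line 2: ['were', 'keyboard'] (min_width=13, slack=4)
Line 3: ['were', 'language', 'why'] (min_width=17, slack=0)
Line 4: ['journey', 'play'] (min_width=12, slack=5)
Line 5: ['tired', 'are', 'is'] (min_width=12, slack=5)
Line 6: ['capture', 'violin'] (min_width=14, slack=3)
Line 7: ['wolf', 'ocean', 'south'] (min_width=16, slack=1)
Line 8: ['network'] (min_width=7, slack=10)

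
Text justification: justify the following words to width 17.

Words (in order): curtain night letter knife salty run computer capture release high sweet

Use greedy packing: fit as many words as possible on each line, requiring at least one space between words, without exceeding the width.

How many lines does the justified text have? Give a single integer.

Line 1: ['curtain', 'night'] (min_width=13, slack=4)
Line 2: ['letter', 'knife'] (min_width=12, slack=5)
Line 3: ['salty', 'run'] (min_width=9, slack=8)
Line 4: ['computer', 'capture'] (min_width=16, slack=1)
Line 5: ['release', 'high'] (min_width=12, slack=5)
Line 6: ['sweet'] (min_width=5, slack=12)
Total lines: 6

Answer: 6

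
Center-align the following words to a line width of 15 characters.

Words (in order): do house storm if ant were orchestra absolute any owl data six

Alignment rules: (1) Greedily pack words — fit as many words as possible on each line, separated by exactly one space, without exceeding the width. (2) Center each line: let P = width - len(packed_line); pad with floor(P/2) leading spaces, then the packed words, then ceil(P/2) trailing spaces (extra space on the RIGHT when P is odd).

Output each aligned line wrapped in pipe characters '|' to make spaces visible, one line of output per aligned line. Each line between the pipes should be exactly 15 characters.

Line 1: ['do', 'house', 'storm'] (min_width=14, slack=1)
Line 2: ['if', 'ant', 'were'] (min_width=11, slack=4)
Line 3: ['orchestra'] (min_width=9, slack=6)
Line 4: ['absolute', 'any'] (min_width=12, slack=3)
Line 5: ['owl', 'data', 'six'] (min_width=12, slack=3)

Answer: |do house storm |
|  if ant were  |
|   orchestra   |
| absolute any  |
| owl data six  |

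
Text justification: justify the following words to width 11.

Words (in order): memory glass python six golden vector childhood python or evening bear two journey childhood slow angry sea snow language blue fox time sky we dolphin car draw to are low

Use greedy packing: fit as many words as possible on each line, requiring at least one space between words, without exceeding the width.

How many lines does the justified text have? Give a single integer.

Line 1: ['memory'] (min_width=6, slack=5)
Line 2: ['glass'] (min_width=5, slack=6)
Line 3: ['python', 'six'] (min_width=10, slack=1)
Line 4: ['golden'] (min_width=6, slack=5)
Line 5: ['vector'] (min_width=6, slack=5)
Line 6: ['childhood'] (min_width=9, slack=2)
Line 7: ['python', 'or'] (min_width=9, slack=2)
Line 8: ['evening'] (min_width=7, slack=4)
Line 9: ['bear', 'two'] (min_width=8, slack=3)
Line 10: ['journey'] (min_width=7, slack=4)
Line 11: ['childhood'] (min_width=9, slack=2)
Line 12: ['slow', 'angry'] (min_width=10, slack=1)
Line 13: ['sea', 'snow'] (min_width=8, slack=3)
Line 14: ['language'] (min_width=8, slack=3)
Line 15: ['blue', 'fox'] (min_width=8, slack=3)
Line 16: ['time', 'sky', 'we'] (min_width=11, slack=0)
Line 17: ['dolphin', 'car'] (min_width=11, slack=0)
Line 18: ['draw', 'to', 'are'] (min_width=11, slack=0)
Line 19: ['low'] (min_width=3, slack=8)
Total lines: 19

Answer: 19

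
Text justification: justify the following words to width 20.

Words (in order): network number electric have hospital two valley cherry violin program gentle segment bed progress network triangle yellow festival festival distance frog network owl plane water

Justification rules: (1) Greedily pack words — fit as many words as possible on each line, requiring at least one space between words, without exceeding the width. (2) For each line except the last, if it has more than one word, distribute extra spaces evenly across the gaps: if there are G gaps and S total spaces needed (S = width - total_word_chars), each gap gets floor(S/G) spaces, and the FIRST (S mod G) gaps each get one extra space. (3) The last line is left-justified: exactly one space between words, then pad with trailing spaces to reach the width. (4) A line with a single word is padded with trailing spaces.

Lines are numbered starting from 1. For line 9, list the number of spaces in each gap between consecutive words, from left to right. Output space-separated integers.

Answer: 4

Derivation:
Line 1: ['network', 'number'] (min_width=14, slack=6)
Line 2: ['electric', 'have'] (min_width=13, slack=7)
Line 3: ['hospital', 'two', 'valley'] (min_width=19, slack=1)
Line 4: ['cherry', 'violin'] (min_width=13, slack=7)
Line 5: ['program', 'gentle'] (min_width=14, slack=6)
Line 6: ['segment', 'bed', 'progress'] (min_width=20, slack=0)
Line 7: ['network', 'triangle'] (min_width=16, slack=4)
Line 8: ['yellow', 'festival'] (min_width=15, slack=5)
Line 9: ['festival', 'distance'] (min_width=17, slack=3)
Line 10: ['frog', 'network', 'owl'] (min_width=16, slack=4)
Line 11: ['plane', 'water'] (min_width=11, slack=9)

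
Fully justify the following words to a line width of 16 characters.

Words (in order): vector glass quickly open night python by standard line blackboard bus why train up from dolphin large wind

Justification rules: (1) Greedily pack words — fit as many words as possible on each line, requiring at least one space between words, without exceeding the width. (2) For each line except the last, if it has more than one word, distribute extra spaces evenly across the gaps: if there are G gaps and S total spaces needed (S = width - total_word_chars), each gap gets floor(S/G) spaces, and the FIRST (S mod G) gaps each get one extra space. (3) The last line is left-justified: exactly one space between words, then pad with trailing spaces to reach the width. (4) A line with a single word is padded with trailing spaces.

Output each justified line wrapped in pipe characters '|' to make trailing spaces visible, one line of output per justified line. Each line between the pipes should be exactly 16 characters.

Answer: |vector     glass|
|quickly     open|
|night  python by|
|standard    line|
|blackboard   bus|
|why   train   up|
|from     dolphin|
|large wind      |

Derivation:
Line 1: ['vector', 'glass'] (min_width=12, slack=4)
Line 2: ['quickly', 'open'] (min_width=12, slack=4)
Line 3: ['night', 'python', 'by'] (min_width=15, slack=1)
Line 4: ['standard', 'line'] (min_width=13, slack=3)
Line 5: ['blackboard', 'bus'] (min_width=14, slack=2)
Line 6: ['why', 'train', 'up'] (min_width=12, slack=4)
Line 7: ['from', 'dolphin'] (min_width=12, slack=4)
Line 8: ['large', 'wind'] (min_width=10, slack=6)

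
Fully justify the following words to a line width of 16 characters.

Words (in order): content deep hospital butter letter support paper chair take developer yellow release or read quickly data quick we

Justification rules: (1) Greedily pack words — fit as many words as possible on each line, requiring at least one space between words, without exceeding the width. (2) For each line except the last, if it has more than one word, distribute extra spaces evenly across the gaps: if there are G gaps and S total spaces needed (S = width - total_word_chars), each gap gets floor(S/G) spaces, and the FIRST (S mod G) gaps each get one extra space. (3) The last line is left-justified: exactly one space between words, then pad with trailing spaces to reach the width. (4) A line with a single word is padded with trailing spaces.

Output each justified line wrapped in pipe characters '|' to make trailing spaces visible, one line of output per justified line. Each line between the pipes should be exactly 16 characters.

Line 1: ['content', 'deep'] (min_width=12, slack=4)
Line 2: ['hospital', 'butter'] (min_width=15, slack=1)
Line 3: ['letter', 'support'] (min_width=14, slack=2)
Line 4: ['paper', 'chair', 'take'] (min_width=16, slack=0)
Line 5: ['developer', 'yellow'] (min_width=16, slack=0)
Line 6: ['release', 'or', 'read'] (min_width=15, slack=1)
Line 7: ['quickly', 'data'] (min_width=12, slack=4)
Line 8: ['quick', 'we'] (min_width=8, slack=8)

Answer: |content     deep|
|hospital  butter|
|letter   support|
|paper chair take|
|developer yellow|
|release  or read|
|quickly     data|
|quick we        |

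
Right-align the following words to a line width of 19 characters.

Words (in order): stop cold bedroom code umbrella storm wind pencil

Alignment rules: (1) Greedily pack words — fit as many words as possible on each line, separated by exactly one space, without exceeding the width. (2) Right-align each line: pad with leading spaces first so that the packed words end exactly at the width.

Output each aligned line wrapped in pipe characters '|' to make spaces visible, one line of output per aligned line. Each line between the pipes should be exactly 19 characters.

Line 1: ['stop', 'cold', 'bedroom'] (min_width=17, slack=2)
Line 2: ['code', 'umbrella', 'storm'] (min_width=19, slack=0)
Line 3: ['wind', 'pencil'] (min_width=11, slack=8)

Answer: |  stop cold bedroom|
|code umbrella storm|
|        wind pencil|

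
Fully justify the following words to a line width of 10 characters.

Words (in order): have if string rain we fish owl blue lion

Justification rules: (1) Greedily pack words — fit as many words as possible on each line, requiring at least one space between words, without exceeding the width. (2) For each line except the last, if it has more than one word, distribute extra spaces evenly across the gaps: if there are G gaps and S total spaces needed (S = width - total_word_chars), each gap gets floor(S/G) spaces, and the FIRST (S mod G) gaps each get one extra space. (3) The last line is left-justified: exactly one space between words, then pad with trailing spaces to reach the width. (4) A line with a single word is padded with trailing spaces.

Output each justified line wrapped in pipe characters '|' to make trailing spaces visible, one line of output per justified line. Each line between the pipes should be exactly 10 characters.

Answer: |have    if|
|string    |
|rain    we|
|fish   owl|
|blue lion |

Derivation:
Line 1: ['have', 'if'] (min_width=7, slack=3)
Line 2: ['string'] (min_width=6, slack=4)
Line 3: ['rain', 'we'] (min_width=7, slack=3)
Line 4: ['fish', 'owl'] (min_width=8, slack=2)
Line 5: ['blue', 'lion'] (min_width=9, slack=1)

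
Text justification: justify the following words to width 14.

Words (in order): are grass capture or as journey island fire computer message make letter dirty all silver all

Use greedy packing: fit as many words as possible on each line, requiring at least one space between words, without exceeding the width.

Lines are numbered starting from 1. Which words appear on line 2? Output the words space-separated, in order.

Line 1: ['are', 'grass'] (min_width=9, slack=5)
Line 2: ['capture', 'or', 'as'] (min_width=13, slack=1)
Line 3: ['journey', 'island'] (min_width=14, slack=0)
Line 4: ['fire', 'computer'] (min_width=13, slack=1)
Line 5: ['message', 'make'] (min_width=12, slack=2)
Line 6: ['letter', 'dirty'] (min_width=12, slack=2)
Line 7: ['all', 'silver', 'all'] (min_width=14, slack=0)

Answer: capture or as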